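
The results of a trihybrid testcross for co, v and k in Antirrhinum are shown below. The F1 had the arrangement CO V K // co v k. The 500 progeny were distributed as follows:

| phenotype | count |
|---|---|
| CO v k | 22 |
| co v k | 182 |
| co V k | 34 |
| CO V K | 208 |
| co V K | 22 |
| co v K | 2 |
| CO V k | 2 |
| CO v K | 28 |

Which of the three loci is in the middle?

k

The two rarest classes, CO V k and co v K, are the double crossovers. Comparing them with the parentals, only the k allele has switched, so k is the middle locus and the order is v – k – co.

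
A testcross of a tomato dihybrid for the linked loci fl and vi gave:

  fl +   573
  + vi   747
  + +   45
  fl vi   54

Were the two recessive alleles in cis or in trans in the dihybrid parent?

The two most frequent classes are + vi (747) and fl + (573); these are the parental (non-recombinant) types.
So the F1 carried + vi on one chromosome and fl + on the other — the recessive alleles are on opposite chromosomes (trans / repulsion).

trans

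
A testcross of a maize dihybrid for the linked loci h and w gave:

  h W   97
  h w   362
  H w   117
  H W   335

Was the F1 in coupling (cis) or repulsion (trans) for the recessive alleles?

The two most frequent classes are H W (335) and h w (362); these are the parental (non-recombinant) types.
So the F1 carried H W on one chromosome and h w on the other — the recessive alleles are on the same chromosome (cis / coupling).

cis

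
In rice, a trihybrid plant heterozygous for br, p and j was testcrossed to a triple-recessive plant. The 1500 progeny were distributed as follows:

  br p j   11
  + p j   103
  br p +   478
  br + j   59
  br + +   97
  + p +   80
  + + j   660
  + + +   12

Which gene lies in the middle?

The two most frequent reciprocal classes, + + j and br p +, are the parental types, so the F1 was + + j / br p +.
The two rarest classes, + + + and br p j, are the double crossovers. Comparing them with the parentals, only the j allele has switched, so j is the middle locus and the order is br – j – p.

j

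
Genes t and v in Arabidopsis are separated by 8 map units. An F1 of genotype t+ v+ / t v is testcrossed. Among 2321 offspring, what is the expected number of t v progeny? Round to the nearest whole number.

1068

A map distance of 8 map units corresponds to a recombination frequency of 0.080.
The F1 is t+ v+ / t v, so t v is a parental gamete class with expected frequency (1 − r)/2 = 0.920/2 = 0.4600.
Expected number = 0.4600 × 2321 = 1067.66 ≈ 1068.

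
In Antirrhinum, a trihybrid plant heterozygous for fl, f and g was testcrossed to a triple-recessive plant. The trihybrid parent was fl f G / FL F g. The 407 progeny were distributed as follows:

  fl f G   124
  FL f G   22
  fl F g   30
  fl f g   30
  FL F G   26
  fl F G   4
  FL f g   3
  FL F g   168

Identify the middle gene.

The two rarest classes, fl F G and FL f g, are the double crossovers. Comparing them with the parentals, only the f allele has switched, so f is the middle locus and the order is fl – f – g.

f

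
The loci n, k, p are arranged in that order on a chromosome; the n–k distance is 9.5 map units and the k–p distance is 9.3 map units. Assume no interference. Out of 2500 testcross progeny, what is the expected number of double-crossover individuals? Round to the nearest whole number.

Map distances give recombination frequencies of 0.095 and 0.093 for the two intervals.
With no interference, expected double-crossover frequency = 0.095 × 0.093 = 0.00884.
Expected number = 0.00884 × 2500 = 22.09 ≈ 22.

22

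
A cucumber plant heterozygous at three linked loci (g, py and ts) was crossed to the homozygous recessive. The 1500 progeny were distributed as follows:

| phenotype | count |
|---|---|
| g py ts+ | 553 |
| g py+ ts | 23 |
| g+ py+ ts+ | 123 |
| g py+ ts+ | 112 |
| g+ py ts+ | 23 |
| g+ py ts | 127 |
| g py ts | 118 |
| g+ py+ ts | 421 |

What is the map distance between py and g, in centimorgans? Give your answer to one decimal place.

19.0 centimorgans

The two most frequent reciprocal classes, g+ py+ ts and g py ts+, are the parental types, so the F1 was g+ py+ ts / g py ts+.
The two rarest classes, g py+ ts and g+ py ts+, are the double crossovers. Comparing them with the parentals, only the g allele has switched, so g is the middle locus and the order is ts – g – py.
Crossovers in the g–py interval produce the single-crossover classes g+ py ts and g py+ ts+ (127 + 112 = 239) plus the double crossovers (46).
RF(g–py) = (239 + 46) / 1500 = 285/1500 = 0.1900 → 19.0 centimorgans.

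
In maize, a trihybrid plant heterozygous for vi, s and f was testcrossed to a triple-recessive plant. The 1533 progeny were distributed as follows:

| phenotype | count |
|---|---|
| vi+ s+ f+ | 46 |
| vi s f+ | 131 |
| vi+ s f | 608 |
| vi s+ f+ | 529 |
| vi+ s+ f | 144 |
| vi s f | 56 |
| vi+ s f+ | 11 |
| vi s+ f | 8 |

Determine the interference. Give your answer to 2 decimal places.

0.18

The two most frequent reciprocal classes, vi s+ f+ and vi+ s f, are the parental types, so the F1 was vi s+ f+ / vi+ s f.
The two rarest classes, vi s+ f and vi+ s f+, are the double crossovers. Comparing them with the parentals, only the f allele has switched, so f is the middle locus and the order is s – f – vi.
s–f: (275 + 19)/1533 = 0.1918; f–vi: (102 + 19)/1533 = 0.0789.
Expected DCO frequency = 0.1918 × 0.0789 ≈ 0.01513; observed = 19/1533 ≈ 0.01239.
Coefficient of coincidence = 0.01239/0.01513 ≈ 0.82; interference = 1 − 0.82 = 0.18.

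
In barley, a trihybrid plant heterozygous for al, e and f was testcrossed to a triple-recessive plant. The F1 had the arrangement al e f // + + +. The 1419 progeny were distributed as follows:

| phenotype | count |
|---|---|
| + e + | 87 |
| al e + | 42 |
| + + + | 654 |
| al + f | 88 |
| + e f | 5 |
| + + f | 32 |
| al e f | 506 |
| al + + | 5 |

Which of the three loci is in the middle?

al

The two rarest classes, + e f and al + +, are the double crossovers. Comparing them with the parentals, only the al allele has switched, so al is the middle locus and the order is f – al – e.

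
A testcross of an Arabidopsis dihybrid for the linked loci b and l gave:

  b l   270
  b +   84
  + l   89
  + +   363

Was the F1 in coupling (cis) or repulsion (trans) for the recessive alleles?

The two most frequent classes are + + (363) and b l (270); these are the parental (non-recombinant) types.
So the F1 carried + + on one chromosome and b l on the other — the recessive alleles are on the same chromosome (cis / coupling).

cis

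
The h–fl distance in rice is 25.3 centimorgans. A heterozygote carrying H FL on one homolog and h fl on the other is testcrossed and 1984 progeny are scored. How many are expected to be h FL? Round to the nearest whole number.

251

A map distance of 25.3 centimorgans corresponds to a recombination frequency of 0.253.
The F1 is H FL / h fl, so h FL is a recombinant gamete class with expected frequency r/2 = 0.253/2 = 0.1265.
Expected number = 0.1265 × 1984 = 250.98 ≈ 251.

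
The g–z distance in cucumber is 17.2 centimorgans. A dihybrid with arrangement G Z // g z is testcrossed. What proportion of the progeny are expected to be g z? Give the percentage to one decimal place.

41.4%

A map distance of 17.2 centimorgans corresponds to a recombination frequency of 0.172.
The F1 is G Z / g z, so g z is a parental gamete class with expected frequency (1 − r)/2 = 0.828/2 = 0.4140.
That is 0.4140 = 41.4% of the progeny.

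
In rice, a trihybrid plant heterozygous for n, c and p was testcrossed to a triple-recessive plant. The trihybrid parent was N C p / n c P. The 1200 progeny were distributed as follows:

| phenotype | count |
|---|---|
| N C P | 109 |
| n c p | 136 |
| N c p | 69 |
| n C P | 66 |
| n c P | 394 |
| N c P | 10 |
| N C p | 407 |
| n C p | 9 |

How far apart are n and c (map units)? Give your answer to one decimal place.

The two rarest classes, n C p and N c P, are the double crossovers. Comparing them with the parentals, only the n allele has switched, so n is the middle locus and the order is p – n – c.
Crossovers in the n–c interval produce the single-crossover classes N c p and n C P (69 + 66 = 135) plus the double crossovers (19).
RF(n–c) = (135 + 19) / 1200 = 154/1200 = 0.1283 → 12.8 map units.

12.8 map units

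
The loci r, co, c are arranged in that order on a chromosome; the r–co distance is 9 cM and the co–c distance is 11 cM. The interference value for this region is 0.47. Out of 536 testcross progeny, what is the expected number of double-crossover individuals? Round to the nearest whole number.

Map distances give recombination frequencies of 0.090 and 0.110 for the two intervals.
With interference 0.47 (so coincidence = 0.53), expected double-crossover frequency = 0.090 × 0.110 × 0.53 = 0.00525.
Expected number = 0.00525 × 536 = 2.81 ≈ 3.

3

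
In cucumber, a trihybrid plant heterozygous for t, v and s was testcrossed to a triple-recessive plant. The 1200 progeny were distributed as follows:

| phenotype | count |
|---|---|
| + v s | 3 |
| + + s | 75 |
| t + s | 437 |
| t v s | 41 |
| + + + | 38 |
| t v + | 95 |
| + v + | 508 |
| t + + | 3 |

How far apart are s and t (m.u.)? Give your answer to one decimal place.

The two most frequent reciprocal classes, + v + and t + s, are the parental types, so the F1 was + v + / t + s.
The two rarest classes, + v s and t + +, are the double crossovers. Comparing them with the parentals, only the s allele has switched, so s is the middle locus and the order is v – s – t.
Crossovers in the s–t interval produce the single-crossover classes t v + and + + s (95 + 75 = 170) plus the double crossovers (6).
RF(s–t) = (170 + 6) / 1200 = 176/1200 = 0.1467 → 14.7 m.u.

14.7 m.u.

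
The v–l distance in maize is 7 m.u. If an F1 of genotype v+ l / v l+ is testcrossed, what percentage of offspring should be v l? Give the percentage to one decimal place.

A map distance of 7 m.u. corresponds to a recombination frequency of 0.070.
The F1 is v+ l / v l+, so v l is a recombinant gamete class with expected frequency r/2 = 0.070/2 = 0.0350.
That is 0.0350 = 3.5% of the progeny.

3.5%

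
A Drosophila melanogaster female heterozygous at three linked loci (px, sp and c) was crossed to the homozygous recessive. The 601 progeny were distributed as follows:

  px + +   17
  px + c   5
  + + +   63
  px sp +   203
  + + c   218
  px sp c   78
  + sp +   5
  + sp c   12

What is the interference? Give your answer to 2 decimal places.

The two most frequent reciprocal classes, px sp + and + + c, are the parental types, so the F1 was px sp + / + + c.
The two rarest classes, + sp + and px + c, are the double crossovers. Comparing them with the parentals, only the px allele has switched, so px is the middle locus and the order is sp – px – c.
sp–px: (29 + 10)/601 = 0.0649; px–c: (141 + 10)/601 = 0.2512.
Expected DCO frequency = 0.0649 × 0.2512 ≈ 0.01630; observed = 10/601 ≈ 0.01664.
Coefficient of coincidence = 0.01664/0.01630 ≈ 1.02; interference = 1 − 1.02 = -0.02.

-0.02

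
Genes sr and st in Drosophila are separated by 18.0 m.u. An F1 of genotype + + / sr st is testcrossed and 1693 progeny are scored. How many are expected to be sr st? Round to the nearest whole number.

694

A map distance of 18.0 m.u. corresponds to a recombination frequency of 0.180.
The F1 is + + / sr st, so sr st is a parental gamete class with expected frequency (1 − r)/2 = 0.820/2 = 0.4100.
Expected number = 0.4100 × 1693 = 694.13 ≈ 694.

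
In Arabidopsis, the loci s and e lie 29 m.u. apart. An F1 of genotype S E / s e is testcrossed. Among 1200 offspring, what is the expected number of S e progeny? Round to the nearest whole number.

A map distance of 29 m.u. corresponds to a recombination frequency of 0.290.
The F1 is S E / s e, so S e is a recombinant gamete class with expected frequency r/2 = 0.290/2 = 0.1450.
Expected number = 0.1450 × 1200 = 174.00 ≈ 174.

174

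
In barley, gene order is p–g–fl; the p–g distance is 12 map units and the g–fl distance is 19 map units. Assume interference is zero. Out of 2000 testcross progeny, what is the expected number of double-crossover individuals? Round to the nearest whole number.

Map distances give recombination frequencies of 0.120 and 0.190 for the two intervals.
With no interference, expected double-crossover frequency = 0.120 × 0.190 = 0.02280.
Expected number = 0.02280 × 2000 = 45.60 ≈ 46.

46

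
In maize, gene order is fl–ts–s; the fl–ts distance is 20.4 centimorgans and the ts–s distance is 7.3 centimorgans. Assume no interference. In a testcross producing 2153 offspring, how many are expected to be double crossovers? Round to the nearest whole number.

Map distances give recombination frequencies of 0.204 and 0.073 for the two intervals.
With no interference, expected double-crossover frequency = 0.204 × 0.073 = 0.01489.
Expected number = 0.01489 × 2153 = 32.06 ≈ 32.

32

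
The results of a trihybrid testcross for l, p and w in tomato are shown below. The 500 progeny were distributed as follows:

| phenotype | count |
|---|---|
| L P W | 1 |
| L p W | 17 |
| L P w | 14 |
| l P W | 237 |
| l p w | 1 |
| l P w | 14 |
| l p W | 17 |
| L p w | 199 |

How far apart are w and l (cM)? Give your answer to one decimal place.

The two most frequent reciprocal classes, l P W and L p w, are the parental types, so the F1 was l P W / L p w.
The two rarest classes, L P W and l p w, are the double crossovers. Comparing them with the parentals, only the l allele has switched, so l is the middle locus and the order is p – l – w.
Crossovers in the l–w interval produce the single-crossover classes l P w and L p W (14 + 17 = 31) plus the double crossovers (2).
RF(l–w) = (31 + 2) / 500 = 33/500 = 0.0660 → 6.6 cM.

6.6 cM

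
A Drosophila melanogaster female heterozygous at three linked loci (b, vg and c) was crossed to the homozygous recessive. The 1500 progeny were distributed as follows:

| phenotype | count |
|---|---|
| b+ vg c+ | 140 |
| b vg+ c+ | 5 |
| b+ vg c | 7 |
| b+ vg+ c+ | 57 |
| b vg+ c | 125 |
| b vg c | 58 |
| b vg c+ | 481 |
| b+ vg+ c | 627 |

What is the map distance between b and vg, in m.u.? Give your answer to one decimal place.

18.5 m.u.

The two most frequent reciprocal classes, b vg c+ and b+ vg+ c, are the parental types, so the F1 was b vg c+ / b+ vg+ c.
The two rarest classes, b vg+ c+ and b+ vg c, are the double crossovers. Comparing them with the parentals, only the vg allele has switched, so vg is the middle locus and the order is c – vg – b.
Crossovers in the vg–b interval produce the single-crossover classes b+ vg c+ and b vg+ c (140 + 125 = 265) plus the double crossovers (12).
RF(vg–b) = (265 + 12) / 1500 = 277/1500 = 0.1847 → 18.5 m.u.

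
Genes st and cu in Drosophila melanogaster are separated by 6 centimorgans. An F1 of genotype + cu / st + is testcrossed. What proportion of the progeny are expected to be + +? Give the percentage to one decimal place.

3.0%

A map distance of 6 centimorgans corresponds to a recombination frequency of 0.060.
The F1 is + cu / st +, so + + is a recombinant gamete class with expected frequency r/2 = 0.060/2 = 0.0300.
That is 0.0300 = 3.0% of the progeny.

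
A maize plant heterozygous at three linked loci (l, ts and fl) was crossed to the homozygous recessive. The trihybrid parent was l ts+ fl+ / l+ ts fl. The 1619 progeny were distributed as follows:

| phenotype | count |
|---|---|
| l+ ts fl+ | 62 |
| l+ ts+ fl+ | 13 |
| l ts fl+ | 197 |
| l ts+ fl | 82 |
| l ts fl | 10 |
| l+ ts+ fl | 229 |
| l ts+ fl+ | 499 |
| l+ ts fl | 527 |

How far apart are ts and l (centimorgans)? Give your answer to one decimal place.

27.7 centimorgans

The two rarest classes, l+ ts+ fl+ and l ts fl, are the double crossovers. Comparing them with the parentals, only the l allele has switched, so l is the middle locus and the order is ts – l – fl.
Crossovers in the ts–l interval produce the single-crossover classes l ts fl+ and l+ ts+ fl (197 + 229 = 426) plus the double crossovers (23).
RF(ts–l) = (426 + 23) / 1619 = 449/1619 = 0.2773 → 27.7 centimorgans.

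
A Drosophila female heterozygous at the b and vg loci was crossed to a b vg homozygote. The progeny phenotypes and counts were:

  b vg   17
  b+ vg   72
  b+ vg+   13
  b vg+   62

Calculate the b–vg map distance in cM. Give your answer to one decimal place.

18.3 cM

The two most frequent classes, b+ vg (72) and b vg+ (62), are the parental types, so the F1 was b+ vg / b vg+.
The recombinant classes are b+ vg+ and b vg: 13 + 17 = 30.
Recombination frequency = 30/164 = 0.1829 ≈ 18.3%, i.e. 18.3 cM.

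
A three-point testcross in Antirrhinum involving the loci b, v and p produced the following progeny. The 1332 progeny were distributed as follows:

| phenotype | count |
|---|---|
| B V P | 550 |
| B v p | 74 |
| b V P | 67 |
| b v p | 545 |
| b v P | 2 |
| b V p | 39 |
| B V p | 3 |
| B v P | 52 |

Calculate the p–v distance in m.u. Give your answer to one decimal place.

7.2 m.u.

The two most frequent reciprocal classes, b v p and B V P, are the parental types, so the F1 was b v p / B V P.
The two rarest classes, b v P and B V p, are the double crossovers. Comparing them with the parentals, only the p allele has switched, so p is the middle locus and the order is b – p – v.
Crossovers in the p–v interval produce the single-crossover classes b V p and B v P (39 + 52 = 91) plus the double crossovers (5).
RF(p–v) = (91 + 5) / 1332 = 96/1332 = 0.0721 → 7.2 m.u.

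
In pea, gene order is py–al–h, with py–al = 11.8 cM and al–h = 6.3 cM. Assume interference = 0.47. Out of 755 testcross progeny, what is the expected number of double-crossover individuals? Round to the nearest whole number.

Map distances give recombination frequencies of 0.118 and 0.063 for the two intervals.
With interference 0.47 (so coincidence = 0.53), expected double-crossover frequency = 0.118 × 0.063 × 0.53 = 0.00394.
Expected number = 0.00394 × 755 = 2.97 ≈ 3.

3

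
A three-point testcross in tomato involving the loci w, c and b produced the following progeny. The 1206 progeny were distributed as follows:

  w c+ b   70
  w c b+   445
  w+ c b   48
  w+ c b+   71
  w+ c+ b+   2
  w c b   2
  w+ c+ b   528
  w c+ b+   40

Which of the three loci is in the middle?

The two most frequent reciprocal classes, w c b+ and w+ c+ b, are the parental types, so the F1 was w c b+ / w+ c+ b.
The two rarest classes, w c b and w+ c+ b+, are the double crossovers. Comparing them with the parentals, only the b allele has switched, so b is the middle locus and the order is w – b – c.

b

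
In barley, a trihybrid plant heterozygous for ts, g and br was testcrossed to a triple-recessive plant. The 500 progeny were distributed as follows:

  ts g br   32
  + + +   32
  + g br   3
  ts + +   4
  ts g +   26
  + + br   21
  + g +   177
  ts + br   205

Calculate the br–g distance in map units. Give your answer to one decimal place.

The two most frequent reciprocal classes, ts + br and + g +, are the parental types, so the F1 was ts + br / + g +.
The two rarest classes, ts + + and + g br, are the double crossovers. Comparing them with the parentals, only the br allele has switched, so br is the middle locus and the order is ts – br – g.
Crossovers in the br–g interval produce the single-crossover classes ts g br and + + + (32 + 32 = 64) plus the double crossovers (7).
RF(br–g) = (64 + 7) / 500 = 71/500 = 0.1420 → 14.2 map units.

14.2 map units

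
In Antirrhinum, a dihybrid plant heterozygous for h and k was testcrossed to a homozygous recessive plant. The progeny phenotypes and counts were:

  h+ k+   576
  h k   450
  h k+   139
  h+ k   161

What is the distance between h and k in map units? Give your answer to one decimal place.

22.6 map units

The two most frequent classes, h+ k+ (576) and h k (450), are the parental types, so the F1 was h+ k+ / h k.
The recombinant classes are h+ k and h k+: 161 + 139 = 300.
Recombination frequency = 300/1326 = 0.2262 ≈ 22.6%, i.e. 22.6 map units.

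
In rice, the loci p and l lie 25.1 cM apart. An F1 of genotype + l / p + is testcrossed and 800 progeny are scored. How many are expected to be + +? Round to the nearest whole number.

100

A map distance of 25.1 cM corresponds to a recombination frequency of 0.251.
The F1 is + l / p +, so + + is a recombinant gamete class with expected frequency r/2 = 0.251/2 = 0.1255.
Expected number = 0.1255 × 800 = 100.40 ≈ 100.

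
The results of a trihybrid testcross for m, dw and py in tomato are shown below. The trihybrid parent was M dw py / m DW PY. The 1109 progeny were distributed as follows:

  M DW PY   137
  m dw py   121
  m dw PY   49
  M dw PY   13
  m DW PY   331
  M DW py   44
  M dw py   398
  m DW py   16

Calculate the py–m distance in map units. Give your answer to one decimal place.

The two rarest classes, M dw PY and m DW py, are the double crossovers. Comparing them with the parentals, only the py allele has switched, so py is the middle locus and the order is m – py – dw.
Crossovers in the m–py interval produce the single-crossover classes m dw py and M DW PY (121 + 137 = 258) plus the double crossovers (29).
RF(m–py) = (258 + 29) / 1109 = 287/1109 = 0.2588 → 25.9 map units.

25.9 map units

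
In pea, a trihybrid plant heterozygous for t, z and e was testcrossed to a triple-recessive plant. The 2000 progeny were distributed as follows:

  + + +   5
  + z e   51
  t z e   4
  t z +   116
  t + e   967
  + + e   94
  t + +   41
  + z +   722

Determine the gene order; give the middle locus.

The two most frequent reciprocal classes, + z + and t + e, are the parental types, so the F1 was + z + / t + e.
The two rarest classes, + + + and t z e, are the double crossovers. Comparing them with the parentals, only the z allele has switched, so z is the middle locus and the order is t – z – e.

z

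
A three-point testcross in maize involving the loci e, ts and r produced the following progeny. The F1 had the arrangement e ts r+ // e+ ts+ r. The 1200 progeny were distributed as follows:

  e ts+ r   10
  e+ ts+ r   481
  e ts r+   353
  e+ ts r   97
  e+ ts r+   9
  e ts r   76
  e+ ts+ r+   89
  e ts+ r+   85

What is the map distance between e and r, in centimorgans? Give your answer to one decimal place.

The two rarest classes, e+ ts r+ and e ts+ r, are the double crossovers. Comparing them with the parentals, only the e allele has switched, so e is the middle locus and the order is r – e – ts.
Crossovers in the r–e interval produce the single-crossover classes e ts r and e+ ts+ r+ (76 + 89 = 165) plus the double crossovers (19).
RF(r–e) = (165 + 19) / 1200 = 184/1200 = 0.1533 → 15.3 centimorgans.

15.3 centimorgans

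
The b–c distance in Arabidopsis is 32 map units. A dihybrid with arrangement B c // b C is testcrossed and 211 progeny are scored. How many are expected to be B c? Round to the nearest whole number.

72

A map distance of 32 map units corresponds to a recombination frequency of 0.320.
The F1 is B c / b C, so B c is a parental gamete class with expected frequency (1 − r)/2 = 0.680/2 = 0.3400.
Expected number = 0.3400 × 211 = 71.74 ≈ 72.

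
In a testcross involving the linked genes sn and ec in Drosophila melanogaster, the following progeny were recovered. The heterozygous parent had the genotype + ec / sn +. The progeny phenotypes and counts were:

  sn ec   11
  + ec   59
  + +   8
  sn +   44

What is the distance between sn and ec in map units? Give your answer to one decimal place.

The recombinant classes are + + and sn ec: 8 + 11 = 19.
Recombination frequency = 19/122 = 0.1557 ≈ 15.6%, i.e. 15.6 map units.

15.6 map units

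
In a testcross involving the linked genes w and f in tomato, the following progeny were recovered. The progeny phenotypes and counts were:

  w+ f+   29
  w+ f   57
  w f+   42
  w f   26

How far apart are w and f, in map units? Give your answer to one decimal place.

The two most frequent classes, w+ f (57) and w f+ (42), are the parental types, so the F1 was w+ f / w f+.
The recombinant classes are w+ f+ and w f: 29 + 26 = 55.
Recombination frequency = 55/154 = 0.3571 ≈ 35.7%, i.e. 35.7 map units.

35.7 map units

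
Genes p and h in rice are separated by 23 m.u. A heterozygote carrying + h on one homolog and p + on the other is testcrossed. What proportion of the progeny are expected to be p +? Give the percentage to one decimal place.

38.5%

A map distance of 23 m.u. corresponds to a recombination frequency of 0.230.
The F1 is + h / p +, so p + is a parental gamete class with expected frequency (1 − r)/2 = 0.770/2 = 0.3850.
That is 0.3850 = 38.5% of the progeny.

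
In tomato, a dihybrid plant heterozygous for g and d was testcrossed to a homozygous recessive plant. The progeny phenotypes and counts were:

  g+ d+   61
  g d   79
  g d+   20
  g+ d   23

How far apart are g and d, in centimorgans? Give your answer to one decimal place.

The two most frequent classes, g+ d+ (61) and g d (79), are the parental types, so the F1 was g+ d+ / g d.
The recombinant classes are g+ d and g d+: 23 + 20 = 43.
Recombination frequency = 43/183 = 0.2350 ≈ 23.5%, i.e. 23.5 centimorgans.

23.5 centimorgans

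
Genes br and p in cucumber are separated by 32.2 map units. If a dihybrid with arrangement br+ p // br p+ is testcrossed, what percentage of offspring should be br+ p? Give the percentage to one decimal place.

A map distance of 32.2 map units corresponds to a recombination frequency of 0.322.
The F1 is br+ p / br p+, so br+ p is a parental gamete class with expected frequency (1 − r)/2 = 0.678/2 = 0.3390.
That is 0.3390 = 33.9% of the progeny.

33.9%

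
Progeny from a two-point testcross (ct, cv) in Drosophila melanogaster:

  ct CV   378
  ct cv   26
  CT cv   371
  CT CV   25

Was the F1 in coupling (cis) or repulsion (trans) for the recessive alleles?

The two most frequent classes are CT cv (371) and ct CV (378); these are the parental (non-recombinant) types.
So the F1 carried CT cv on one chromosome and ct CV on the other — the recessive alleles are on opposite chromosomes (trans / repulsion).

trans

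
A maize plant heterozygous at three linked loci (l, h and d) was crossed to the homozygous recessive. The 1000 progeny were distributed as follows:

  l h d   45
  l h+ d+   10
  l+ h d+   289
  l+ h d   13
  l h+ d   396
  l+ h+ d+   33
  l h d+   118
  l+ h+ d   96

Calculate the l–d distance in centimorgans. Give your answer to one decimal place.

23.7 centimorgans

The two most frequent reciprocal classes, l+ h d+ and l h+ d, are the parental types, so the F1 was l+ h d+ / l h+ d.
The two rarest classes, l+ h d and l h+ d+, are the double crossovers. Comparing them with the parentals, only the d allele has switched, so d is the middle locus and the order is l – d – h.
Crossovers in the l–d interval produce the single-crossover classes l h d+ and l+ h+ d (118 + 96 = 214) plus the double crossovers (23).
RF(l–d) = (214 + 23) / 1000 = 237/1000 = 0.2370 → 23.7 centimorgans.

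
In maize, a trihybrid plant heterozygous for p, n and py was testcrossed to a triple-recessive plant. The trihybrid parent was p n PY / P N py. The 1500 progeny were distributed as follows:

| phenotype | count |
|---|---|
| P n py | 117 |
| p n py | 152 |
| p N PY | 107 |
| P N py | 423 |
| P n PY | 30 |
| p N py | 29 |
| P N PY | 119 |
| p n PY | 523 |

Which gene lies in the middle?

p

The two rarest classes, P n PY and p N py, are the double crossovers. Comparing them with the parentals, only the p allele has switched, so p is the middle locus and the order is py – p – n.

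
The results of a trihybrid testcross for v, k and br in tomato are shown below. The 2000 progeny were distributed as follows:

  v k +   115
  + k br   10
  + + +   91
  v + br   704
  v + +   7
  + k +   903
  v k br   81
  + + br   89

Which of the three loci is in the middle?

br

The two most frequent reciprocal classes, v + br and + k +, are the parental types, so the F1 was v + br / + k +.
The two rarest classes, v + + and + k br, are the double crossovers. Comparing them with the parentals, only the br allele has switched, so br is the middle locus and the order is k – br – v.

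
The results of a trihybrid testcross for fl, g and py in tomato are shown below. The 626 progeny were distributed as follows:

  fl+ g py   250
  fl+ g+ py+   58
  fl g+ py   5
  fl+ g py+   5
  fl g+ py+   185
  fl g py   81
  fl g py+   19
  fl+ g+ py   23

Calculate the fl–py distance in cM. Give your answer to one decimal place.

23.8 cM

The two most frequent reciprocal classes, fl g+ py+ and fl+ g py, are the parental types, so the F1 was fl g+ py+ / fl+ g py.
The two rarest classes, fl g+ py and fl+ g py+, are the double crossovers. Comparing them with the parentals, only the py allele has switched, so py is the middle locus and the order is g – py – fl.
Crossovers in the py–fl interval produce the single-crossover classes fl+ g+ py+ and fl g py (58 + 81 = 139) plus the double crossovers (10).
RF(py–fl) = (139 + 10) / 626 = 149/626 = 0.2380 → 23.8 cM.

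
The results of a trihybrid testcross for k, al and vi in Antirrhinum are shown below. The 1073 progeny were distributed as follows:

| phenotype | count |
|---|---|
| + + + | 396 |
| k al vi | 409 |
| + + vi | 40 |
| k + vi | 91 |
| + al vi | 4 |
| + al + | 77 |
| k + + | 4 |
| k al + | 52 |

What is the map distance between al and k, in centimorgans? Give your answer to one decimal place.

The two most frequent reciprocal classes, k al vi and + + +, are the parental types, so the F1 was k al vi / + + +.
The two rarest classes, + al vi and k + +, are the double crossovers. Comparing them with the parentals, only the k allele has switched, so k is the middle locus and the order is vi – k – al.
Crossovers in the k–al interval produce the single-crossover classes k + vi and + al + (91 + 77 = 168) plus the double crossovers (8).
RF(k–al) = (168 + 8) / 1073 = 176/1073 = 0.1640 → 16.4 centimorgans.

16.4 centimorgans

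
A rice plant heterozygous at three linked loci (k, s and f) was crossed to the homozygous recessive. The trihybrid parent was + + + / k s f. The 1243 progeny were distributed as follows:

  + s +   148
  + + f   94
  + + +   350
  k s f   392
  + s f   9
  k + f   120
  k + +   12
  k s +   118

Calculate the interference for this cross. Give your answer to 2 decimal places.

The two rarest classes, k + + and + s f, are the double crossovers. Comparing them with the parentals, only the k allele has switched, so k is the middle locus and the order is f – k – s.
f–k: (212 + 21)/1243 = 0.1874; k–s: (268 + 21)/1243 = 0.2325.
Expected DCO frequency = 0.1874 × 0.2325 ≈ 0.04357; observed = 21/1243 ≈ 0.01689.
Coefficient of coincidence = 0.01689/0.04357 ≈ 0.39; interference = 1 − 0.39 = 0.61.

0.61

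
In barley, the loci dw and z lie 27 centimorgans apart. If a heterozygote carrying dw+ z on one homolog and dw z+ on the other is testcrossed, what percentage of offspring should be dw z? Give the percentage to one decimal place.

A map distance of 27 centimorgans corresponds to a recombination frequency of 0.270.
The F1 is dw+ z / dw z+, so dw z is a recombinant gamete class with expected frequency r/2 = 0.270/2 = 0.1350.
That is 0.1350 = 13.5% of the progeny.

13.5%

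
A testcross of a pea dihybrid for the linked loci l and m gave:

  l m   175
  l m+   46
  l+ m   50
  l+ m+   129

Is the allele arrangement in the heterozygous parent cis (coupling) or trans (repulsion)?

The two most frequent classes are l+ m+ (129) and l m (175); these are the parental (non-recombinant) types.
So the F1 carried l+ m+ on one chromosome and l m on the other — the recessive alleles are on the same chromosome (cis / coupling).

cis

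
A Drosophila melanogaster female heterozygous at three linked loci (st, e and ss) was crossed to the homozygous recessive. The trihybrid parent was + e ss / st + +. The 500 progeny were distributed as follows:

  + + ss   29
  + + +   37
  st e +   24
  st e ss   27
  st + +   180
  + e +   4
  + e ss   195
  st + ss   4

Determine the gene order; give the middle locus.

ss

The two rarest classes, + e + and st + ss, are the double crossovers. Comparing them with the parentals, only the ss allele has switched, so ss is the middle locus and the order is e – ss – st.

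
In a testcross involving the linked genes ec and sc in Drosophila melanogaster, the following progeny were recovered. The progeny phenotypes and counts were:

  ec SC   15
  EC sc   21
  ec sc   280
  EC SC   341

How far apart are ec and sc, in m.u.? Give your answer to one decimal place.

5.5 m.u.

The two most frequent classes, EC SC (341) and ec sc (280), are the parental types, so the F1 was EC SC / ec sc.
The recombinant classes are EC sc and ec SC: 21 + 15 = 36.
Recombination frequency = 36/657 = 0.0548 ≈ 5.5%, i.e. 5.5 m.u.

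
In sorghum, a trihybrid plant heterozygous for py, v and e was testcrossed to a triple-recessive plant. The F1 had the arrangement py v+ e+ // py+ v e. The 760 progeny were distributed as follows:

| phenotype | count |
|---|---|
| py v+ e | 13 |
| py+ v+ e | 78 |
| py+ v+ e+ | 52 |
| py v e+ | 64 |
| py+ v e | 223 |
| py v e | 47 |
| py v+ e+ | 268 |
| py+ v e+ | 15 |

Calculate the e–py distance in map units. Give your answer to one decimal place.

16.7 map units

The two rarest classes, py v+ e and py+ v e+, are the double crossovers. Comparing them with the parentals, only the e allele has switched, so e is the middle locus and the order is py – e – v.
Crossovers in the py–e interval produce the single-crossover classes py+ v+ e+ and py v e (52 + 47 = 99) plus the double crossovers (28).
RF(py–e) = (99 + 28) / 760 = 127/760 = 0.1671 → 16.7 map units.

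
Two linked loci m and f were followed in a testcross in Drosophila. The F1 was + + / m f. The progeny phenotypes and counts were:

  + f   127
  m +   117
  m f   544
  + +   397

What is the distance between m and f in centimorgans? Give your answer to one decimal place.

The recombinant classes are + f and m +: 127 + 117 = 244.
Recombination frequency = 244/1185 = 0.2059 ≈ 20.6%, i.e. 20.6 centimorgans.

20.6 centimorgans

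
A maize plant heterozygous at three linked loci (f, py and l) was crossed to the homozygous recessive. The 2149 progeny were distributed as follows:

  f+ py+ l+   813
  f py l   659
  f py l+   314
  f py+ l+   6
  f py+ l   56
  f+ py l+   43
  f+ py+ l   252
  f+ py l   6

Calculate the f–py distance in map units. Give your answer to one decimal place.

The two most frequent reciprocal classes, f py l and f+ py+ l+, are the parental types, so the F1 was f py l / f+ py+ l+.
The two rarest classes, f+ py l and f py+ l+, are the double crossovers. Comparing them with the parentals, only the f allele has switched, so f is the middle locus and the order is l – f – py.
Crossovers in the f–py interval produce the single-crossover classes f py+ l and f+ py l+ (56 + 43 = 99) plus the double crossovers (12).
RF(f–py) = (99 + 12) / 2149 = 111/2149 = 0.0517 → 5.2 map units.

5.2 map units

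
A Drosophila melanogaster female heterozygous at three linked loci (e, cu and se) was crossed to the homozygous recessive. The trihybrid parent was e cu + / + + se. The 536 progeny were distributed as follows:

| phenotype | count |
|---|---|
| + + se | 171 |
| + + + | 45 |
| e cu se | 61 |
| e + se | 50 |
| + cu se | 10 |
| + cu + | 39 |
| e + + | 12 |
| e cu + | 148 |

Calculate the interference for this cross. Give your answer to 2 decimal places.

The two rarest classes, e + + and + cu se, are the double crossovers. Comparing them with the parentals, only the cu allele has switched, so cu is the middle locus and the order is se – cu – e.
se–cu: (106 + 22)/536 = 0.2388; cu–e: (89 + 22)/536 = 0.2071.
Expected DCO frequency = 0.2388 × 0.2071 ≈ 0.04946; observed = 22/536 ≈ 0.04104.
Coefficient of coincidence = 0.04104/0.04946 ≈ 0.83; interference = 1 − 0.83 = 0.17.

0.17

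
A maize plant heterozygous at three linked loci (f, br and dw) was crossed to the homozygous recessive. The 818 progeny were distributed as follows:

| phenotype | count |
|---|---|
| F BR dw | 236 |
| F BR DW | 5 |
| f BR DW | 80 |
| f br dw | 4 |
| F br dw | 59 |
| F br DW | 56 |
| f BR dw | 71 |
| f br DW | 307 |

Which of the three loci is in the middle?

The two most frequent reciprocal classes, f br DW and F BR dw, are the parental types, so the F1 was f br DW / F BR dw.
The two rarest classes, f br dw and F BR DW, are the double crossovers. Comparing them with the parentals, only the dw allele has switched, so dw is the middle locus and the order is br – dw – f.

dw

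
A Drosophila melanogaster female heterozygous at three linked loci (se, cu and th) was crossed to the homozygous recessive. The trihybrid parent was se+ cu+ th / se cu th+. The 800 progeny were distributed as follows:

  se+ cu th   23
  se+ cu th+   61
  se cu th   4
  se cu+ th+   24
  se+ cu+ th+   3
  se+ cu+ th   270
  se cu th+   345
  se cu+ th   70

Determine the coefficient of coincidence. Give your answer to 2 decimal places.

0.75

The two rarest classes, se+ cu+ th+ and se cu th, are the double crossovers. Comparing them with the parentals, only the th allele has switched, so th is the middle locus and the order is cu – th – se.
cu–th: (47 + 7)/800 = 0.0675; th–se: (131 + 7)/800 = 0.1725.
Expected DCO frequency = 0.0675 × 0.1725 ≈ 0.01164; observed = 7/800 ≈ 0.00875.
Coefficient of coincidence = 0.00875/0.01164 ≈ 0.75.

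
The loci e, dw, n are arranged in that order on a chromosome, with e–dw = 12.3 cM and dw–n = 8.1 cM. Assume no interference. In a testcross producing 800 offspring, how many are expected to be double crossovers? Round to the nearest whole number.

Map distances give recombination frequencies of 0.123 and 0.081 for the two intervals.
With no interference, expected double-crossover frequency = 0.123 × 0.081 = 0.00996.
Expected number = 0.00996 × 800 = 7.97 ≈ 8.

8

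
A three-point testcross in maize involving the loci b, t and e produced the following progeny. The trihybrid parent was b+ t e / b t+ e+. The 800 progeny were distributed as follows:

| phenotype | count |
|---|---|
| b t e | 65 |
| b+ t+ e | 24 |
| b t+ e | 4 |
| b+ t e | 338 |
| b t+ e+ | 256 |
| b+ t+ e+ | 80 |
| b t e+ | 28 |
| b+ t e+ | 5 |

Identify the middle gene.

e

The two rarest classes, b+ t e+ and b t+ e, are the double crossovers. Comparing them with the parentals, only the e allele has switched, so e is the middle locus and the order is b – e – t.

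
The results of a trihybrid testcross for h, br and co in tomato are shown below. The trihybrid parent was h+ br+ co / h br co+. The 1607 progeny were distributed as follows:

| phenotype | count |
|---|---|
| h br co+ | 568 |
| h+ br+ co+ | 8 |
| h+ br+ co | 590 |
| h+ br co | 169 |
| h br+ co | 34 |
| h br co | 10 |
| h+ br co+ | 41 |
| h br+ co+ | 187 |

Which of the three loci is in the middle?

co

The two rarest classes, h+ br+ co+ and h br co, are the double crossovers. Comparing them with the parentals, only the co allele has switched, so co is the middle locus and the order is h – co – br.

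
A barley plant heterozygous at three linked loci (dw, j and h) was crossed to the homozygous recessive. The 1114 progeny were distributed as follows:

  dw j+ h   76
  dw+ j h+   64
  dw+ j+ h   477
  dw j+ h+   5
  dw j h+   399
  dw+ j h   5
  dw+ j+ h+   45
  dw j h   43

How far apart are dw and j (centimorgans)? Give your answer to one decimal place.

13.5 centimorgans

The two most frequent reciprocal classes, dw j h+ and dw+ j+ h, are the parental types, so the F1 was dw j h+ / dw+ j+ h.
The two rarest classes, dw j+ h+ and dw+ j h, are the double crossovers. Comparing them with the parentals, only the j allele has switched, so j is the middle locus and the order is dw – j – h.
Crossovers in the dw–j interval produce the single-crossover classes dw+ j h+ and dw j+ h (64 + 76 = 140) plus the double crossovers (10).
RF(dw–j) = (140 + 10) / 1114 = 150/1114 = 0.1346 → 13.5 centimorgans.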